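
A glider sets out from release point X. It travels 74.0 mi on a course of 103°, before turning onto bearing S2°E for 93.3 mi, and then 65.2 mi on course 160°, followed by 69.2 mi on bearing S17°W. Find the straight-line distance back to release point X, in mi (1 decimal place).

Leg 1 (103°, 74.0 mi): east 74.0 sin 103° = 72.10, north 74.0 cos 103° = -16.65
Leg 2 (S2°E, 93.3 mi): east 93.3 sin 178° = 3.26, north 93.3 cos 178° = -93.24
Leg 3 (160°, 65.2 mi): east 65.2 sin 160° = 22.30, north 65.2 cos 160° = -61.27
Leg 4 (S17°W, 69.2 mi): east 69.2 sin 197° = -20.23, north 69.2 cos 197° = -66.18
Net: 77.43 east, -237.33 north. Distance = √((77.43)² + (-237.33)²) = 249.644 mi.

249.6 mi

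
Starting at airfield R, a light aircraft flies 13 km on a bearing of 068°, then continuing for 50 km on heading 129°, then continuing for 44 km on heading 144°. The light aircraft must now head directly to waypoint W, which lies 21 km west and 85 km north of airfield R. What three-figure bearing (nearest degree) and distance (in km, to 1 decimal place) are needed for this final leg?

326°, 176.7 km

Leg 1 (068°, 13 km): east 13 sin 68° = 12.05, north 13 cos 68° = 4.87
Leg 2 (129°, 50 km): east 50 sin 129° = 38.86, north 50 cos 129° = -31.47
Leg 3 (144°, 44 km): east 44 sin 144° = 25.86, north 44 cos 144° = -35.60
Current position: (76.77, -62.19). Target: (-21, 85). Remaining: Δeast = -97.77, Δnorth = 147.19.
Bearing = atan2(-97.77, 147.19) mod 360° = 326.41°; distance = √((-97.77)² + (147.19)²) = 176.707 km.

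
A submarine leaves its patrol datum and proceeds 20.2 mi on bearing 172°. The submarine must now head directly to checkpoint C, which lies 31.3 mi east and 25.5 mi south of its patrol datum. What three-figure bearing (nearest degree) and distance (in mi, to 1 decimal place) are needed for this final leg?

101°, 29.0 mi

Leg 1 (172°, 20.2 mi): east 20.2 sin 172° = 2.81, north 20.2 cos 172° = -20.00
Current position: (2.81, -20.00). Target: (31.3, -25.5). Remaining: Δeast = 28.49, Δnorth = -5.50.
Bearing = atan2(28.49, -5.50) mod 360° = 100.92°; distance = √((28.49)² + (-5.50)²) = 29.014 mi.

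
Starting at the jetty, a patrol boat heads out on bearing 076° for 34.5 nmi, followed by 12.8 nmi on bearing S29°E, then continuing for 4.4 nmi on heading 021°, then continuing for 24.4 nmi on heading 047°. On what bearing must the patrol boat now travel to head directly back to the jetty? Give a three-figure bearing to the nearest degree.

Leg 1 (076°, 34.5 nmi): east 34.5 sin 76° = 33.48, north 34.5 cos 76° = 8.35
Leg 2 (S29°E, 12.8 nmi): east 12.8 sin 151° = 6.21, north 12.8 cos 151° = -11.20
Leg 3 (021°, 4.4 nmi): east 4.4 sin 21° = 1.58, north 4.4 cos 21° = 4.11
Leg 4 (047°, 24.4 nmi): east 24.4 sin 47° = 17.85, north 24.4 cos 47° = 16.64
Net displacement: 59.10 east, 17.90 north. Direction back to start is (-59.10, -17.90): bearing = atan2(-59.10, -17.90) mod 360° = 253.15° ≈ 253°.

253°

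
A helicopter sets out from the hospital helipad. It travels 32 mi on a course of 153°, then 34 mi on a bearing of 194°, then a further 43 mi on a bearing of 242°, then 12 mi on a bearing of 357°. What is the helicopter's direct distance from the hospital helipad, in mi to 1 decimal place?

76.8 mi

Leg 1 (153°, 32 mi): east 32 sin 153° = 14.53, north 32 cos 153° = -28.51
Leg 2 (194°, 34 mi): east 34 sin 194° = -8.23, north 34 cos 194° = -32.99
Leg 3 (242°, 43 mi): east 43 sin 242° = -37.97, north 43 cos 242° = -20.19
Leg 4 (357°, 12 mi): east 12 sin 357° = -0.63, north 12 cos 357° = 11.98
Net: -32.29 east, -69.71 north. Distance = √((-32.29)² + (-69.71)²) = 76.823 mi.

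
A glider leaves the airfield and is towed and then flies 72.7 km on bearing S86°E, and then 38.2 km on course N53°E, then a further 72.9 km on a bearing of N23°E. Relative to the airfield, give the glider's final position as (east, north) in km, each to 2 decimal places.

Leg 1 (S86°E, 72.7 km): east 72.7 sin 94° = 72.52, north 72.7 cos 94° = -5.07
Leg 2 (N53°E, 38.2 km): east 38.2 sin 53° = 30.51, north 38.2 cos 53° = 22.99
Leg 3 (N23°E, 72.9 km): east 72.9 sin 23° = 28.48, north 72.9 cos 23° = 67.10
Summing: 131.52 km east, 85.02 km north → (131.52, 85.02).

(131.52, 85.02)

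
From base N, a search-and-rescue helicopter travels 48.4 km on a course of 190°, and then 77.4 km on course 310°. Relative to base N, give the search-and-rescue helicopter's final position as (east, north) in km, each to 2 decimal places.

(-67.70, 2.09)

Leg 1 (190°, 48.4 km): east 48.4 sin 190° = -8.40, north 48.4 cos 190° = -47.66
Leg 2 (310°, 77.4 km): east 77.4 sin 310° = -59.29, north 77.4 cos 310° = 49.75
Summing: -67.70 km east, 2.09 km north → (-67.70, 2.09).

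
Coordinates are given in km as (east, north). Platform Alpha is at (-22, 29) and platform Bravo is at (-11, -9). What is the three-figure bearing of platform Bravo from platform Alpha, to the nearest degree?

164°

Δeast = -11 − -22 = 11.00; Δnorth = -9 − 29 = -38.00.
Bearing = atan2(Δeast, Δnorth) mod 360° = 163.86° ≈ 164°.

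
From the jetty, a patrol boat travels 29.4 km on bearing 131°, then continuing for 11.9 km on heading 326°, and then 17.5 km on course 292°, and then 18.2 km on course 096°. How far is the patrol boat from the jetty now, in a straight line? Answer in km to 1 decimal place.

18.1 km

Leg 1 (131°, 29.4 km): east 29.4 sin 131° = 22.19, north 29.4 cos 131° = -19.29
Leg 2 (326°, 11.9 km): east 11.9 sin 326° = -6.65, north 11.9 cos 326° = 9.87
Leg 3 (292°, 17.5 km): east 17.5 sin 292° = -16.23, north 17.5 cos 292° = 6.56
Leg 4 (096°, 18.2 km): east 18.2 sin 96° = 18.10, north 18.2 cos 96° = -1.90
Net: 17.41 east, -4.77 north. Distance = √((17.41)² + (-4.77)²) = 18.050 km.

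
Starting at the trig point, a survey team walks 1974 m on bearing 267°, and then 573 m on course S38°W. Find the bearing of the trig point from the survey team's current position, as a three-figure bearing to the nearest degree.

077°

Leg 1 (267°, 1974 m): east 1974 sin 267° = -1971.29, north 1974 cos 267° = -103.31
Leg 2 (S38°W, 573 m): east 573 sin 218° = -352.77, north 573 cos 218° = -451.53
Net displacement: -2324.07 east, -554.84 north. Direction back to start is (2324.07, 554.84): bearing = atan2(2324.07, 554.84) mod 360° = 76.57° ≈ 077°.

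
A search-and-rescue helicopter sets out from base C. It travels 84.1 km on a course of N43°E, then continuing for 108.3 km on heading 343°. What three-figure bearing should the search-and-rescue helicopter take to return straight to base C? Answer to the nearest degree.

Leg 1 (N43°E, 84.1 km): east 84.1 sin 43° = 57.36, north 84.1 cos 43° = 61.51
Leg 2 (343°, 108.3 km): east 108.3 sin 343° = -31.66, north 108.3 cos 343° = 103.57
Net displacement: 25.69 east, 165.07 north. Direction back to start is (-25.69, -165.07): bearing = atan2(-25.69, -165.07) mod 360° = 188.85° ≈ 189°.

189°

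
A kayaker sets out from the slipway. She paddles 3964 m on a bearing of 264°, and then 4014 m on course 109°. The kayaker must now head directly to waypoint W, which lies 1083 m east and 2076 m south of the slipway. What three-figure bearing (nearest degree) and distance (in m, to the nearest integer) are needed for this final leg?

106°, 1280 m

Leg 1 (264°, 3964 m): east 3964 sin 264° = -3942.28, north 3964 cos 264° = -414.35
Leg 2 (109°, 4014 m): east 4014 sin 109° = 3795.31, north 4014 cos 109° = -1306.83
Current position: (-146.97, -1721.18). Target: (1083, -2076). Remaining: Δeast = 1229.97, Δnorth = -354.82.
Bearing = atan2(1229.97, -354.82) mod 360° = 106.09°; distance = √((1229.97)² + (-354.82)²) = 1280.129 m.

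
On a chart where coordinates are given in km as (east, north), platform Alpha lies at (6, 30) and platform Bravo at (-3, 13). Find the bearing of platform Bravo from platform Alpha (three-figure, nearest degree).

Δeast = -3 − 6 = -9.00; Δnorth = 13 − 30 = -17.00.
Bearing = atan2(Δeast, Δnorth) mod 360° = 207.90° ≈ 208°.

208°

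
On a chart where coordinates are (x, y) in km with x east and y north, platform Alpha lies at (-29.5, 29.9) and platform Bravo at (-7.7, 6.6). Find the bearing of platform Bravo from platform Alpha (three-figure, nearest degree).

Δeast = -7.7 − -29.5 = 21.80; Δnorth = 6.6 − 29.9 = -23.30.
Bearing = atan2(Δeast, Δnorth) mod 360° = 136.90° ≈ 137°.

137°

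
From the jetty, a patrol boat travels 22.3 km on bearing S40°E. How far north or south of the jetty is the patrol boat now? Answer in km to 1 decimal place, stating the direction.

17.1 km south

Leg 1 (S40°E, 22.3 km): east 22.3 sin 140° = 14.33, north 22.3 cos 140° = -17.08
Net north component: -17.08 km.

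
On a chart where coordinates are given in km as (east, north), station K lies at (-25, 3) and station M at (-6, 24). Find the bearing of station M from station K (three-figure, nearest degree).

042°

Δeast = -6 − -25 = 19.00; Δnorth = 24 − 3 = 21.00.
Bearing = atan2(Δeast, Δnorth) mod 360° = 42.14° ≈ 042°.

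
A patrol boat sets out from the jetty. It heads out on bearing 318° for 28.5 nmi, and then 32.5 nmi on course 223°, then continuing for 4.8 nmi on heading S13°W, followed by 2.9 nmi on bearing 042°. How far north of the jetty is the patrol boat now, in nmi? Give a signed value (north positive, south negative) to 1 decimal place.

Leg 1 (318°, 28.5 nmi): east 28.5 sin 318° = -19.07, north 28.5 cos 318° = 21.18
Leg 2 (223°, 32.5 nmi): east 32.5 sin 223° = -22.16, north 32.5 cos 223° = -23.77
Leg 3 (S13°W, 4.8 nmi): east 4.8 sin 193° = -1.08, north 4.8 cos 193° = -4.68
Leg 4 (042°, 2.9 nmi): east 2.9 sin 42° = 1.94, north 2.9 cos 42° = 2.16
Net north component: -5.11 nmi.

-5.1 nmi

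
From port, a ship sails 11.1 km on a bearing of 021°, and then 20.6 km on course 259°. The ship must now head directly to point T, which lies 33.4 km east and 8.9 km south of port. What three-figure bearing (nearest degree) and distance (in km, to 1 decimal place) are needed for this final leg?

107°, 52.0 km

Leg 1 (021°, 11.1 km): east 11.1 sin 21° = 3.98, north 11.1 cos 21° = 10.36
Leg 2 (259°, 20.6 km): east 20.6 sin 259° = -20.22, north 20.6 cos 259° = -3.93
Current position: (-16.24, 6.43). Target: (33.4, -8.9). Remaining: Δeast = 49.64, Δnorth = -15.33.
Bearing = atan2(49.64, -15.33) mod 360° = 107.16°; distance = √((49.64)² + (-15.33)²) = 51.957 km.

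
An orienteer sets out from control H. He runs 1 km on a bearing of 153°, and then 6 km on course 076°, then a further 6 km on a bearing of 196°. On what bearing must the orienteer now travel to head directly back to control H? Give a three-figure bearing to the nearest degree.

Leg 1 (153°, 1 km): east 1 sin 153° = 0.45, north 1 cos 153° = -0.89
Leg 2 (076°, 6 km): east 6 sin 76° = 5.82, north 6 cos 76° = 1.45
Leg 3 (196°, 6 km): east 6 sin 196° = -1.65, north 6 cos 196° = -5.77
Net displacement: 4.62 east, -5.21 north. Direction back to start is (-4.62, 5.21): bearing = atan2(-4.62, 5.21) mod 360° = 318.41° ≈ 318°.

318°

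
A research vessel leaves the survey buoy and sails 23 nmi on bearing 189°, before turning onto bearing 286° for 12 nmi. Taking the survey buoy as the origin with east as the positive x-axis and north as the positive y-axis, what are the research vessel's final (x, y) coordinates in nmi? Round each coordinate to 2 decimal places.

Leg 1 (189°, 23 nmi): east 23 sin 189° = -3.60, north 23 cos 189° = -22.72
Leg 2 (286°, 12 nmi): east 12 sin 286° = -11.54, north 12 cos 286° = 3.31
Summing: -15.13 nmi east, -19.41 nmi north → (-15.13, -19.41).

(-15.13, -19.41)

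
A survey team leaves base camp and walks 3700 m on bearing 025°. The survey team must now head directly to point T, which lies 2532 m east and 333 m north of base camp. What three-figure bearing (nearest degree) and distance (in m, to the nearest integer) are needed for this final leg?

162°, 3172 m

Leg 1 (025°, 3700 m): east 3700 sin 25° = 1563.69, north 3700 cos 25° = 3353.34
Current position: (1563.69, 3353.34). Target: (2532, 333). Remaining: Δeast = 968.31, Δnorth = -3020.34.
Bearing = atan2(968.31, -3020.34) mod 360° = 162.22°; distance = √((968.31)² + (-3020.34)²) = 3171.762 m.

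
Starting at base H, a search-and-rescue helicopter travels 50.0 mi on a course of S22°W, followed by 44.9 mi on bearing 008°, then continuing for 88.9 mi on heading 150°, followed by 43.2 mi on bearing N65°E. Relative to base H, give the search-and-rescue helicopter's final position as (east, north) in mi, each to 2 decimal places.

(71.12, -60.63)

Leg 1 (S22°W, 50.0 mi): east 50.0 sin 202° = -18.73, north 50.0 cos 202° = -46.36
Leg 2 (008°, 44.9 mi): east 44.9 sin 8° = 6.25, north 44.9 cos 8° = 44.46
Leg 3 (150°, 88.9 mi): east 88.9 sin 150° = 44.45, north 88.9 cos 150° = -76.99
Leg 4 (N65°E, 43.2 mi): east 43.2 sin 65° = 39.15, north 43.2 cos 65° = 18.26
Summing: 71.12 mi east, -60.63 mi north → (71.12, -60.63).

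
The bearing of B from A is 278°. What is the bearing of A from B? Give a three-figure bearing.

Back-bearing = 278° − 180° = 098°.

098°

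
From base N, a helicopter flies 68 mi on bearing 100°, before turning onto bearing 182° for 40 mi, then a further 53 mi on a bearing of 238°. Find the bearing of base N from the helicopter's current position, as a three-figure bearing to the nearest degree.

346°

Leg 1 (100°, 68 mi): east 68 sin 100° = 66.97, north 68 cos 100° = -11.81
Leg 2 (182°, 40 mi): east 40 sin 182° = -1.40, north 40 cos 182° = -39.98
Leg 3 (238°, 53 mi): east 53 sin 238° = -44.95, north 53 cos 238° = -28.09
Net displacement: 20.62 east, -79.87 north. Direction back to start is (-20.62, 79.87): bearing = atan2(-20.62, 79.87) mod 360° = 345.52° ≈ 346°.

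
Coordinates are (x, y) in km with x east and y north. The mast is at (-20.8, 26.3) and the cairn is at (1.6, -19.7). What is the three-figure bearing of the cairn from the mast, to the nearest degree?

Δeast = 1.6 − -20.8 = 22.40; Δnorth = -19.7 − 26.3 = -46.00.
Bearing = atan2(Δeast, Δnorth) mod 360° = 154.04° ≈ 154°.

154°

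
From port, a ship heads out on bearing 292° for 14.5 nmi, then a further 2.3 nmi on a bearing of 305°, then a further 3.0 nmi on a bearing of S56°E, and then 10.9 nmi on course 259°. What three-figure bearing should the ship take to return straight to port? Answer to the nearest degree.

097°

Leg 1 (292°, 14.5 nmi): east 14.5 sin 292° = -13.44, north 14.5 cos 292° = 5.43
Leg 2 (305°, 2.3 nmi): east 2.3 sin 305° = -1.88, north 2.3 cos 305° = 1.32
Leg 3 (S56°E, 3.0 nmi): east 3.0 sin 124° = 2.49, north 3.0 cos 124° = -1.68
Leg 4 (259°, 10.9 nmi): east 10.9 sin 259° = -10.70, north 10.9 cos 259° = -2.08
Net displacement: -23.54 east, 2.99 north. Direction back to start is (23.54, -2.99): bearing = atan2(23.54, -2.99) mod 360° = 97.25° ≈ 097°.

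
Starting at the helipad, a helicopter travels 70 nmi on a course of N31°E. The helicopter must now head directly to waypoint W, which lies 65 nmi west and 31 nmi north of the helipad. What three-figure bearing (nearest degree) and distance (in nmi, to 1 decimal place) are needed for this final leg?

Leg 1 (N31°E, 70 nmi): east 70 sin 31° = 36.05, north 70 cos 31° = 60.00
Current position: (36.05, 60.00). Target: (-65, 31). Remaining: Δeast = -101.05, Δnorth = -29.00.
Bearing = atan2(-101.05, -29.00) mod 360° = 253.99°; distance = √((-101.05)² + (-29.00)²) = 105.132 nmi.

254°, 105.1 nmi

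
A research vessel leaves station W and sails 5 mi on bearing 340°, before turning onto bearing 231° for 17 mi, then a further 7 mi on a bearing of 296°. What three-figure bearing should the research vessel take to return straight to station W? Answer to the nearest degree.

082°

Leg 1 (340°, 5 mi): east 5 sin 340° = -1.71, north 5 cos 340° = 4.70
Leg 2 (231°, 17 mi): east 17 sin 231° = -13.21, north 17 cos 231° = -10.70
Leg 3 (296°, 7 mi): east 7 sin 296° = -6.29, north 7 cos 296° = 3.07
Net displacement: -21.21 east, -2.93 north. Direction back to start is (21.21, 2.93): bearing = atan2(21.21, 2.93) mod 360° = 82.13° ≈ 082°.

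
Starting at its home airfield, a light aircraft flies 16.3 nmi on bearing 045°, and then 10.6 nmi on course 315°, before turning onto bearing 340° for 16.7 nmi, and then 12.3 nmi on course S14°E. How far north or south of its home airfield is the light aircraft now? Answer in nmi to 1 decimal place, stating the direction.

22.8 nmi north

Leg 1 (045°, 16.3 nmi): east 16.3 sin 45° = 11.53, north 16.3 cos 45° = 11.53
Leg 2 (315°, 10.6 nmi): east 10.6 sin 315° = -7.50, north 10.6 cos 315° = 7.50
Leg 3 (340°, 16.7 nmi): east 16.7 sin 340° = -5.71, north 16.7 cos 340° = 15.69
Leg 4 (S14°E, 12.3 nmi): east 12.3 sin 166° = 2.98, north 12.3 cos 166° = -11.93
Net north component: 22.78 nmi.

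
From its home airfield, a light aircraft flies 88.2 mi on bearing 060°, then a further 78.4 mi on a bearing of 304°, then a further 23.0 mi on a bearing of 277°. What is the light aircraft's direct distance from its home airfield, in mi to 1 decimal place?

Leg 1 (060°, 88.2 mi): east 88.2 sin 60° = 76.38, north 88.2 cos 60° = 44.10
Leg 2 (304°, 78.4 mi): east 78.4 sin 304° = -65.00, north 78.4 cos 304° = 43.84
Leg 3 (277°, 23.0 mi): east 23.0 sin 277° = -22.83, north 23.0 cos 277° = 2.80
Net: -11.44 east, 90.74 north. Distance = √((-11.44)² + (90.74)²) = 91.462 mi.

91.5 mi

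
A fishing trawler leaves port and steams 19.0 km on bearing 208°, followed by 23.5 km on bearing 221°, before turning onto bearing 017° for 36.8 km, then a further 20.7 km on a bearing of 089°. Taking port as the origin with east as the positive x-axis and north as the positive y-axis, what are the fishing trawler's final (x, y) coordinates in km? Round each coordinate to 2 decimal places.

(7.12, 1.04)

Leg 1 (208°, 19.0 km): east 19.0 sin 208° = -8.92, north 19.0 cos 208° = -16.78
Leg 2 (221°, 23.5 km): east 23.5 sin 221° = -15.42, north 23.5 cos 221° = -17.74
Leg 3 (017°, 36.8 km): east 36.8 sin 17° = 10.76, north 36.8 cos 17° = 35.19
Leg 4 (089°, 20.7 km): east 20.7 sin 89° = 20.70, north 20.7 cos 89° = 0.36
Summing: 7.12 km east, 1.04 km north → (7.12, 1.04).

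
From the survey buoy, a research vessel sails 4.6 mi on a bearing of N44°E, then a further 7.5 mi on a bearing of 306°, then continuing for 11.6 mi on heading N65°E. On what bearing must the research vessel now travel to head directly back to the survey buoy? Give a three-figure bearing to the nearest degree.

Leg 1 (N44°E, 4.6 mi): east 4.6 sin 44° = 3.20, north 4.6 cos 44° = 3.31
Leg 2 (306°, 7.5 mi): east 7.5 sin 306° = -6.07, north 7.5 cos 306° = 4.41
Leg 3 (N65°E, 11.6 mi): east 11.6 sin 65° = 10.51, north 11.6 cos 65° = 4.90
Net displacement: 7.64 east, 12.62 north. Direction back to start is (-7.64, -12.62): bearing = atan2(-7.64, -12.62) mod 360° = 211.19° ≈ 211°.

211°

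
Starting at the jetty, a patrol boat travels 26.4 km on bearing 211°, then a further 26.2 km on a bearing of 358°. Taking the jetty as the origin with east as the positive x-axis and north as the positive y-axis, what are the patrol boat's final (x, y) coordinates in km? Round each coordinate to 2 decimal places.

(-14.51, 3.55)

Leg 1 (211°, 26.4 km): east 26.4 sin 211° = -13.60, north 26.4 cos 211° = -22.63
Leg 2 (358°, 26.2 km): east 26.2 sin 358° = -0.91, north 26.2 cos 358° = 26.18
Summing: -14.51 km east, 3.55 km north → (-14.51, 3.55).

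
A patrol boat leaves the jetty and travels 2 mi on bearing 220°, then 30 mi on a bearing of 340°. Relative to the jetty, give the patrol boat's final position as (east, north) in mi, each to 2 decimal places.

(-11.55, 26.66)

Leg 1 (220°, 2 mi): east 2 sin 220° = -1.29, north 2 cos 220° = -1.53
Leg 2 (340°, 30 mi): east 30 sin 340° = -10.26, north 30 cos 340° = 28.19
Summing: -11.55 mi east, 26.66 mi north → (-11.55, 26.66).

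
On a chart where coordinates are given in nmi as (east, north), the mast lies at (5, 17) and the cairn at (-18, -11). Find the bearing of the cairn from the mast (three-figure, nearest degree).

Δeast = -18 − 5 = -23.00; Δnorth = -11 − 17 = -28.00.
Bearing = atan2(Δeast, Δnorth) mod 360° = 219.40° ≈ 219°.

219°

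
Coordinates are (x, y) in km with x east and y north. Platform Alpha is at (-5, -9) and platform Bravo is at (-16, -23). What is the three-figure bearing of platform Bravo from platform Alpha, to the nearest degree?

218°

Δeast = -16 − -5 = -11.00; Δnorth = -23 − -9 = -14.00.
Bearing = atan2(Δeast, Δnorth) mod 360° = 218.16° ≈ 218°.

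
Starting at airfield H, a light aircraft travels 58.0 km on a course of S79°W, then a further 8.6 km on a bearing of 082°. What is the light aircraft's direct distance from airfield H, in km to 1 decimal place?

49.4 km

Leg 1 (S79°W, 58.0 km): east 58.0 sin 259° = -56.93, north 58.0 cos 259° = -11.07
Leg 2 (082°, 8.6 km): east 8.6 sin 82° = 8.52, north 8.6 cos 82° = 1.20
Net: -48.42 east, -9.87 north. Distance = √((-48.42)² + (-9.87)²) = 49.414 km.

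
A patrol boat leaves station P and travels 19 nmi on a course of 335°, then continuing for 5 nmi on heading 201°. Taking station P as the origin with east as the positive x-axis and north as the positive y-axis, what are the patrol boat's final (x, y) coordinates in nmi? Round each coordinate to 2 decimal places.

(-9.82, 12.55)

Leg 1 (335°, 19 nmi): east 19 sin 335° = -8.03, north 19 cos 335° = 17.22
Leg 2 (201°, 5 nmi): east 5 sin 201° = -1.79, north 5 cos 201° = -4.67
Summing: -9.82 nmi east, 12.55 nmi north → (-9.82, 12.55).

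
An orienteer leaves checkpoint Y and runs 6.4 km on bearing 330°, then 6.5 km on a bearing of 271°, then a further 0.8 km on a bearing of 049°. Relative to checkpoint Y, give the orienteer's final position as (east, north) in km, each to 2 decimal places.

(-9.10, 6.18)

Leg 1 (330°, 6.4 km): east 6.4 sin 330° = -3.20, north 6.4 cos 330° = 5.54
Leg 2 (271°, 6.5 km): east 6.5 sin 271° = -6.50, north 6.5 cos 271° = 0.11
Leg 3 (049°, 0.8 km): east 0.8 sin 49° = 0.60, north 0.8 cos 49° = 0.52
Summing: -9.10 km east, 6.18 km north → (-9.10, 6.18).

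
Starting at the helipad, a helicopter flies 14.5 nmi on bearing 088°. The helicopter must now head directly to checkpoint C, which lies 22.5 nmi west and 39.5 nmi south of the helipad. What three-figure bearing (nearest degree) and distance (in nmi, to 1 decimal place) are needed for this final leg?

223°, 54.5 nmi

Leg 1 (088°, 14.5 nmi): east 14.5 sin 88° = 14.49, north 14.5 cos 88° = 0.51
Current position: (14.49, 0.51). Target: (-22.5, -39.5). Remaining: Δeast = -36.99, Δnorth = -40.01.
Bearing = atan2(-36.99, -40.01) mod 360° = 222.76°; distance = √((-36.99)² + (-40.01)²) = 54.487 nmi.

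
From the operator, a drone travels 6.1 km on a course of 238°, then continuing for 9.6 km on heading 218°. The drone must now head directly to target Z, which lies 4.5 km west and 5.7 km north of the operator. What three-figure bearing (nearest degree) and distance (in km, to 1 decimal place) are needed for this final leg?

022°, 17.8 km

Leg 1 (238°, 6.1 km): east 6.1 sin 238° = -5.17, north 6.1 cos 238° = -3.23
Leg 2 (218°, 9.6 km): east 9.6 sin 218° = -5.91, north 9.6 cos 218° = -7.56
Current position: (-11.08, -10.80). Target: (-4.5, 5.7). Remaining: Δeast = 6.58, Δnorth = 16.50.
Bearing = atan2(6.58, 16.50) mod 360° = 21.75°; distance = √((6.58)² + (16.50)²) = 17.762 km.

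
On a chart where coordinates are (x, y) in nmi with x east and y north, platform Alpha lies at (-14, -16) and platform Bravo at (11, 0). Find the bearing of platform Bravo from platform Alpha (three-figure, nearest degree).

057°

Δeast = 11 − -14 = 25.00; Δnorth = 0 − -16 = 16.00.
Bearing = atan2(Δeast, Δnorth) mod 360° = 57.38° ≈ 057°.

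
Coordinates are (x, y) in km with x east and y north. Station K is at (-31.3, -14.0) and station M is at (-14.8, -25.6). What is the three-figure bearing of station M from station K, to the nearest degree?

125°

Δeast = -14.8 − -31.3 = 16.50; Δnorth = -25.6 − -14.0 = -11.60.
Bearing = atan2(Δeast, Δnorth) mod 360° = 125.11° ≈ 125°.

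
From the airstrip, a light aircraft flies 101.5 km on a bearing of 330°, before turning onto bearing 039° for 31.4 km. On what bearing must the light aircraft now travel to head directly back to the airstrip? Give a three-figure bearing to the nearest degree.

165°

Leg 1 (330°, 101.5 km): east 101.5 sin 330° = -50.75, north 101.5 cos 330° = 87.90
Leg 2 (039°, 31.4 km): east 31.4 sin 39° = 19.76, north 31.4 cos 39° = 24.40
Net displacement: -30.99 east, 112.30 north. Direction back to start is (30.99, -112.30): bearing = atan2(30.99, -112.30) mod 360° = 164.57° ≈ 165°.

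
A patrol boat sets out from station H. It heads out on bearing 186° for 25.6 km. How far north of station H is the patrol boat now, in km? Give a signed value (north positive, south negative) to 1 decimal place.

-25.5 km

Leg 1 (186°, 25.6 km): east 25.6 sin 186° = -2.68, north 25.6 cos 186° = -25.46
Net north component: -25.46 km.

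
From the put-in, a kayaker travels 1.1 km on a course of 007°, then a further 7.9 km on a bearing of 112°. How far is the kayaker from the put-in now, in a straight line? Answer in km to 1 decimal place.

Leg 1 (007°, 1.1 km): east 1.1 sin 7° = 0.13, north 1.1 cos 7° = 1.09
Leg 2 (112°, 7.9 km): east 7.9 sin 112° = 7.32, north 7.9 cos 112° = -2.96
Net: 7.46 east, -1.87 north. Distance = √((7.46)² + (-1.87)²) = 7.689 km.

7.7 km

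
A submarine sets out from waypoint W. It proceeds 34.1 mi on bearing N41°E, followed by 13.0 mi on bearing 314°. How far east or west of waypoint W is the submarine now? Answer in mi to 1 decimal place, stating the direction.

13.0 mi east

Leg 1 (N41°E, 34.1 mi): east 34.1 sin 41° = 22.37, north 34.1 cos 41° = 25.74
Leg 2 (314°, 13.0 mi): east 13.0 sin 314° = -9.35, north 13.0 cos 314° = 9.03
Net east component: 13.02 mi.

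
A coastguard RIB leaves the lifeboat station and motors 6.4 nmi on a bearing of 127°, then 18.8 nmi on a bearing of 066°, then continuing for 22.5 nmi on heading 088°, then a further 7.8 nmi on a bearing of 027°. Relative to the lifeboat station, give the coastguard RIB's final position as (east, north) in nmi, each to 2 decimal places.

(48.31, 11.53)

Leg 1 (127°, 6.4 nmi): east 6.4 sin 127° = 5.11, north 6.4 cos 127° = -3.85
Leg 2 (066°, 18.8 nmi): east 18.8 sin 66° = 17.17, north 18.8 cos 66° = 7.65
Leg 3 (088°, 22.5 nmi): east 22.5 sin 88° = 22.49, north 22.5 cos 88° = 0.79
Leg 4 (027°, 7.8 nmi): east 7.8 sin 27° = 3.54, north 7.8 cos 27° = 6.95
Summing: 48.31 nmi east, 11.53 nmi north → (48.31, 11.53).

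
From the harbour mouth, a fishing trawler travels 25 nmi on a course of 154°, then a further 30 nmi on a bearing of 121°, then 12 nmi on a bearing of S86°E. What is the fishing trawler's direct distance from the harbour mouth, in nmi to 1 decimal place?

62.2 nmi

Leg 1 (154°, 25 nmi): east 25 sin 154° = 10.96, north 25 cos 154° = -22.47
Leg 2 (121°, 30 nmi): east 30 sin 121° = 25.72, north 30 cos 121° = -15.45
Leg 3 (S86°E, 12 nmi): east 12 sin 94° = 11.97, north 12 cos 94° = -0.84
Net: 48.65 east, -38.76 north. Distance = √((48.65)² + (-38.76)²) = 62.198 nmi.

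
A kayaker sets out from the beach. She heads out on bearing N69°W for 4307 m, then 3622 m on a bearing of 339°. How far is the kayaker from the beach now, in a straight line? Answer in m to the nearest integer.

Leg 1 (N69°W, 4307 m): east 4307 sin 291° = -4020.93, north 4307 cos 291° = 1543.49
Leg 2 (339°, 3622 m): east 3622 sin 339° = -1298.01, north 3622 cos 339° = 3381.43
Net: -5318.94 east, 4924.92 north. Distance = √((-5318.94)² + (4924.92)²) = 7248.858 m.

7249 m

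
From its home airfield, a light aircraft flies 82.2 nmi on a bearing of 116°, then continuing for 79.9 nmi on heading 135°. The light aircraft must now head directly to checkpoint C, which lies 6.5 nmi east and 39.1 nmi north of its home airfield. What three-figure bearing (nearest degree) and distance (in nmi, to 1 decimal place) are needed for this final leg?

Leg 1 (116°, 82.2 nmi): east 82.2 sin 116° = 73.88, north 82.2 cos 116° = -36.03
Leg 2 (135°, 79.9 nmi): east 79.9 sin 135° = 56.50, north 79.9 cos 135° = -56.50
Current position: (130.38, -92.53). Target: (6.5, 39.1). Remaining: Δeast = -123.88, Δnorth = 131.63.
Bearing = atan2(-123.88, 131.63) mod 360° = 316.74°; distance = √((-123.88)² + (131.63)²) = 180.756 nmi.

317°, 180.8 nmi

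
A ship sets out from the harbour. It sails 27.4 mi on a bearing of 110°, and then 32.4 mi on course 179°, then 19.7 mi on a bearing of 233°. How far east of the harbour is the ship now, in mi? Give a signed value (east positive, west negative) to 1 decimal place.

10.6 mi

Leg 1 (110°, 27.4 mi): east 27.4 sin 110° = 25.75, north 27.4 cos 110° = -9.37
Leg 2 (179°, 32.4 mi): east 32.4 sin 179° = 0.57, north 32.4 cos 179° = -32.40
Leg 3 (233°, 19.7 mi): east 19.7 sin 233° = -15.73, north 19.7 cos 233° = -11.86
Net east component: 10.58 mi.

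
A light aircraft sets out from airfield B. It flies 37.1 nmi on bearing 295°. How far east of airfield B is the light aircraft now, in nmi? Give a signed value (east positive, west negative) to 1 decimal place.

Leg 1 (295°, 37.1 nmi): east 37.1 sin 295° = -33.62, north 37.1 cos 295° = 15.68
Net east component: -33.62 nmi.

-33.6 nmi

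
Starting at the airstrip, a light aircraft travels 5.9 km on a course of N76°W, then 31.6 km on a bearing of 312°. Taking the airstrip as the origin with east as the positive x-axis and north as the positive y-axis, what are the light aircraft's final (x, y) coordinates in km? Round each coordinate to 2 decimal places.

(-29.21, 22.57)

Leg 1 (N76°W, 5.9 km): east 5.9 sin 284° = -5.72, north 5.9 cos 284° = 1.43
Leg 2 (312°, 31.6 km): east 31.6 sin 312° = -23.48, north 31.6 cos 312° = 21.14
Summing: -29.21 km east, 22.57 km north → (-29.21, 22.57).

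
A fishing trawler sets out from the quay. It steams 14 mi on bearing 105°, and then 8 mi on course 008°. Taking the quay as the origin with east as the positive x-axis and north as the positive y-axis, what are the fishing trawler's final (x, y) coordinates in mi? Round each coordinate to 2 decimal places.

Leg 1 (105°, 14 mi): east 14 sin 105° = 13.52, north 14 cos 105° = -3.62
Leg 2 (008°, 8 mi): east 8 sin 8° = 1.11, north 8 cos 8° = 7.92
Summing: 14.64 mi east, 4.30 mi north → (14.64, 4.30).

(14.64, 4.30)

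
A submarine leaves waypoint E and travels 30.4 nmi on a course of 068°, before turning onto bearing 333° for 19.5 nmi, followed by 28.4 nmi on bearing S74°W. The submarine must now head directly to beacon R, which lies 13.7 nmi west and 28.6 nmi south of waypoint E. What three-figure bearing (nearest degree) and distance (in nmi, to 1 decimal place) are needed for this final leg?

Leg 1 (068°, 30.4 nmi): east 30.4 sin 68° = 28.19, north 30.4 cos 68° = 11.39
Leg 2 (333°, 19.5 nmi): east 19.5 sin 333° = -8.85, north 19.5 cos 333° = 17.37
Leg 3 (S74°W, 28.4 nmi): east 28.4 sin 254° = -27.30, north 28.4 cos 254° = -7.83
Current position: (-7.97, 20.93). Target: (-13.7, -28.6). Remaining: Δeast = -5.73, Δnorth = -49.53.
Bearing = atan2(-5.73, -49.53) mod 360° = 186.60°; distance = √((-5.73)² + (-49.53)²) = 49.865 nmi.

187°, 49.9 nmi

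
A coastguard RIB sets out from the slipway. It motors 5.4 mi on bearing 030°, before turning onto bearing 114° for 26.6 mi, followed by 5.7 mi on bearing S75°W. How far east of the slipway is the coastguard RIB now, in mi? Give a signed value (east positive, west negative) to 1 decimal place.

21.5 mi

Leg 1 (030°, 5.4 mi): east 5.4 sin 30° = 2.70, north 5.4 cos 30° = 4.68
Leg 2 (114°, 26.6 mi): east 26.6 sin 114° = 24.30, north 26.6 cos 114° = -10.82
Leg 3 (S75°W, 5.7 mi): east 5.7 sin 255° = -5.51, north 5.7 cos 255° = -1.48
Net east component: 21.49 mi.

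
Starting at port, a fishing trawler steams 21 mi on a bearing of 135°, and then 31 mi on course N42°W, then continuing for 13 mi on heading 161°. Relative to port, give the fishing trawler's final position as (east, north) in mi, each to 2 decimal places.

(-1.66, -4.10)

Leg 1 (135°, 21 mi): east 21 sin 135° = 14.85, north 21 cos 135° = -14.85
Leg 2 (N42°W, 31 mi): east 31 sin 318° = -20.74, north 31 cos 318° = 23.04
Leg 3 (161°, 13 mi): east 13 sin 161° = 4.23, north 13 cos 161° = -12.29
Summing: -1.66 mi east, -4.10 mi north → (-1.66, -4.10).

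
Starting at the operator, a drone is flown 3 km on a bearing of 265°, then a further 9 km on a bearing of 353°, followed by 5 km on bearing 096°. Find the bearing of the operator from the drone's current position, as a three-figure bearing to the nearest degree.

186°

Leg 1 (265°, 3 km): east 3 sin 265° = -2.99, north 3 cos 265° = -0.26
Leg 2 (353°, 9 km): east 9 sin 353° = -1.10, north 9 cos 353° = 8.93
Leg 3 (096°, 5 km): east 5 sin 96° = 4.97, north 5 cos 96° = -0.52
Net displacement: 0.89 east, 8.15 north. Direction back to start is (-0.89, -8.15): bearing = atan2(-0.89, -8.15) mod 360° = 186.21° ≈ 186°.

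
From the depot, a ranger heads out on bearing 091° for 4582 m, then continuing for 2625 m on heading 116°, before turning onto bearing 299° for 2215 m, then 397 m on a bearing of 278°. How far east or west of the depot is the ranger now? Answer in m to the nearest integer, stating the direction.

4610 m east

Leg 1 (091°, 4582 m): east 4582 sin 91° = 4581.30, north 4582 cos 91° = -79.97
Leg 2 (116°, 2625 m): east 2625 sin 116° = 2359.33, north 2625 cos 116° = -1150.72
Leg 3 (299°, 2215 m): east 2215 sin 299° = -1937.28, north 2215 cos 299° = 1073.85
Leg 4 (278°, 397 m): east 397 sin 278° = -393.14, north 397 cos 278° = 55.25
Net east component: 4610.22 m.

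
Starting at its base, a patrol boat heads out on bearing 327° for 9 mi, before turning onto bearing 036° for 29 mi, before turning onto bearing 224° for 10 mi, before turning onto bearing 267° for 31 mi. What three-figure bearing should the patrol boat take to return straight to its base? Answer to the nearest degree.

131°

Leg 1 (327°, 9 mi): east 9 sin 327° = -4.90, north 9 cos 327° = 7.55
Leg 2 (036°, 29 mi): east 29 sin 36° = 17.05, north 29 cos 36° = 23.46
Leg 3 (224°, 10 mi): east 10 sin 224° = -6.95, north 10 cos 224° = -7.19
Leg 4 (267°, 31 mi): east 31 sin 267° = -30.96, north 31 cos 267° = -1.62
Net displacement: -25.76 east, 22.19 north. Direction back to start is (25.76, -22.19): bearing = atan2(25.76, -22.19) mod 360° = 130.75° ≈ 131°.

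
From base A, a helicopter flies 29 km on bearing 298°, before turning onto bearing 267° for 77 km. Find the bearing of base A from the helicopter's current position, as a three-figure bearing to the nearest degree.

095°

Leg 1 (298°, 29 km): east 29 sin 298° = -25.61, north 29 cos 298° = 13.61
Leg 2 (267°, 77 km): east 77 sin 267° = -76.89, north 77 cos 267° = -4.03
Net displacement: -102.50 east, 9.58 north. Direction back to start is (102.50, -9.58): bearing = atan2(102.50, -9.58) mod 360° = 95.34° ≈ 095°.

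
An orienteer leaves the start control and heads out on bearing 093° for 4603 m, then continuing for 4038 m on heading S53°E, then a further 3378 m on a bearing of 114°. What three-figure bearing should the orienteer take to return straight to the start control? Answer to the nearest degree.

290°

Leg 1 (093°, 4603 m): east 4603 sin 93° = 4596.69, north 4603 cos 93° = -240.90
Leg 2 (S53°E, 4038 m): east 4038 sin 127° = 3224.89, north 4038 cos 127° = -2430.13
Leg 3 (114°, 3378 m): east 3378 sin 114° = 3085.96, north 3378 cos 114° = -1373.96
Net displacement: 10907.54 east, -4044.99 north. Direction back to start is (-10907.54, 4044.99): bearing = atan2(-10907.54, 4044.99) mod 360° = 290.35° ≈ 290°.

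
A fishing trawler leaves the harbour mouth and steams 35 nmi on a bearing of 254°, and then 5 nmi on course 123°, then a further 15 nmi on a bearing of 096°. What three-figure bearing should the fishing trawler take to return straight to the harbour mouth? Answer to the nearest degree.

046°

Leg 1 (254°, 35 nmi): east 35 sin 254° = -33.64, north 35 cos 254° = -9.65
Leg 2 (123°, 5 nmi): east 5 sin 123° = 4.19, north 5 cos 123° = -2.72
Leg 3 (096°, 15 nmi): east 15 sin 96° = 14.92, north 15 cos 96° = -1.57
Net displacement: -14.53 east, -13.94 north. Direction back to start is (14.53, 13.94): bearing = atan2(14.53, 13.94) mod 360° = 46.20° ≈ 046°.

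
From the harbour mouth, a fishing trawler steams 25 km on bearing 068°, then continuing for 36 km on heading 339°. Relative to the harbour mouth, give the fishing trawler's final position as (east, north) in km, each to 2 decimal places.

Leg 1 (068°, 25 km): east 25 sin 68° = 23.18, north 25 cos 68° = 9.37
Leg 2 (339°, 36 km): east 36 sin 339° = -12.90, north 36 cos 339° = 33.61
Summing: 10.28 km east, 42.97 km north → (10.28, 42.97).

(10.28, 42.97)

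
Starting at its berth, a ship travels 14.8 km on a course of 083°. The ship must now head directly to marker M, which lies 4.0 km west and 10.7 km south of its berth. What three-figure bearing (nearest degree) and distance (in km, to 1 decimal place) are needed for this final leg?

236°, 22.5 km

Leg 1 (083°, 14.8 km): east 14.8 sin 83° = 14.69, north 14.8 cos 83° = 1.80
Current position: (14.69, 1.80). Target: (-4.0, -10.7). Remaining: Δeast = -18.69, Δnorth = -12.50.
Bearing = atan2(-18.69, -12.50) mod 360° = 236.22°; distance = √((-18.69)² + (-12.50)²) = 22.487 km.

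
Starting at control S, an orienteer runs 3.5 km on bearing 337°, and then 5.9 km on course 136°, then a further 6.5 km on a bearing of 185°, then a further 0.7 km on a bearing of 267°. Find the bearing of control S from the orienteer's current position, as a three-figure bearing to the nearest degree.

Leg 1 (337°, 3.5 km): east 3.5 sin 337° = -1.37, north 3.5 cos 337° = 3.22
Leg 2 (136°, 5.9 km): east 5.9 sin 136° = 4.10, north 5.9 cos 136° = -4.24
Leg 3 (185°, 6.5 km): east 6.5 sin 185° = -0.57, north 6.5 cos 185° = -6.48
Leg 4 (267°, 0.7 km): east 0.7 sin 267° = -0.70, north 0.7 cos 267° = -0.04
Net displacement: 1.47 east, -7.53 north. Direction back to start is (-1.47, 7.53): bearing = atan2(-1.47, 7.53) mod 360° = 348.99° ≈ 349°.

349°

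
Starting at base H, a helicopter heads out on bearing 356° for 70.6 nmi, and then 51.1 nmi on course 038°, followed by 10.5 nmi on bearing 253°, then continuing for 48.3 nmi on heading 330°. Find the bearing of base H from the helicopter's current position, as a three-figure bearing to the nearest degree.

177°

Leg 1 (356°, 70.6 nmi): east 70.6 sin 356° = -4.92, north 70.6 cos 356° = 70.43
Leg 2 (038°, 51.1 nmi): east 51.1 sin 38° = 31.46, north 51.1 cos 38° = 40.27
Leg 3 (253°, 10.5 nmi): east 10.5 sin 253° = -10.04, north 10.5 cos 253° = -3.07
Leg 4 (330°, 48.3 nmi): east 48.3 sin 330° = -24.15, north 48.3 cos 330° = 41.83
Net displacement: -7.66 east, 149.45 north. Direction back to start is (7.66, -149.45): bearing = atan2(7.66, -149.45) mod 360° = 177.07° ≈ 177°.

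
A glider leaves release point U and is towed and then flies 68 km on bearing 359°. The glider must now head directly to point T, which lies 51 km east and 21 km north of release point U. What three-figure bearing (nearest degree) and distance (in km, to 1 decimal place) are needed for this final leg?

Leg 1 (359°, 68 km): east 68 sin 359° = -1.19, north 68 cos 359° = 67.99
Current position: (-1.19, 67.99). Target: (51, 21). Remaining: Δeast = 52.19, Δnorth = -46.99.
Bearing = atan2(52.19, -46.99) mod 360° = 132.00°; distance = √((52.19)² + (-46.99)²) = 70.225 km.

132°, 70.2 km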